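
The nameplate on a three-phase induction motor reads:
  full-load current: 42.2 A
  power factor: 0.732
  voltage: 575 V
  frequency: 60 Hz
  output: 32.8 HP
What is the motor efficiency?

P_out = 32.8 × 746 = 24469 W
P_in = √3·V_L·I_L·cosφ = 1.732 × 575 × 42.2 × 0.732 = 30764 W
η = P_out / P_in = 24469 / 30764 = 0.795 = 79.5%

79.5 %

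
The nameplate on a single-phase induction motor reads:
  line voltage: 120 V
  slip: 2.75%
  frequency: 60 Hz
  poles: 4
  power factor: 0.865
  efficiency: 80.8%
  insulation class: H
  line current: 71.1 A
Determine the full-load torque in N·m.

P_in = V·I·cosφ = 120 × 71.1 × 0.865 = 7380 W
P_out = η·P_in = 0.808 × 7380 = 5963 W
n_s = 120×60/4 = 1800 rpm; n = 1800×(1−0.0275) = 1751 rpm
ω = 2π×1751/60 = 183.4 rad/s
τ = P_out/ω = 5963/183.4 = 32.5 N·m

32.5 N·m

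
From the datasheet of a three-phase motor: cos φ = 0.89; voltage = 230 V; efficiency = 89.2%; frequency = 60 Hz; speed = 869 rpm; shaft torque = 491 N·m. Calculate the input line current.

ω = 2π×869/60 = 91 rad/s; P_out = τω = 491 × 91 = 44681 W
P_in = P_out / η = 44681 / 0.892 = 50091 W
I_L = P_in / (√3·V_L·cosφ) = 50091 / (1.732 × 230 × 0.89) = 141 A

141 A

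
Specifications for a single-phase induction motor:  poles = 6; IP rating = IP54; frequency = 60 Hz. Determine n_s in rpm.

1200 rpm

n_s = 120f/p = 120×60/6 = 1200 rpm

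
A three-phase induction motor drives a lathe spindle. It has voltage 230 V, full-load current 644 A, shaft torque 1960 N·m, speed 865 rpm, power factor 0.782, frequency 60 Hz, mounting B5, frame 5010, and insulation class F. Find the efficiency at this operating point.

ω = 2π × 865/60 = 90.58 rad/s; P_out = τω = 1960 × 90.58 = 177537 W
P_in = √3·V_L·I_L·cosφ = 1.732 × 230 × 644 × 0.782 = 200617 W
η = P_out / P_in = 177537 / 200617 = 0.885 = 88.5%

88.5 %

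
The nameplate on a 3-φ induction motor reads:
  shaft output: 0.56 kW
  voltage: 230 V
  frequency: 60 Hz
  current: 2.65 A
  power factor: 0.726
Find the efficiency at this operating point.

P_out = 0.56 kW = 560 W
P_in = √3·V_L·I_L·cosφ = 1.732 × 230 × 2.65 × 0.726 = 766 W
η = P_out / P_in = 560 / 766 = 0.731 = 73.1%

73.1 %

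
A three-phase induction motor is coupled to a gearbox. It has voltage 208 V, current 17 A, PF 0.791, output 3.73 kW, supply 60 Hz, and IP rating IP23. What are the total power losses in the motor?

1.11 kW

P_in = √3·V·I·cosφ = 1.732×208×17×0.791 = 4844 W
P_out = 3730 W
Losses = P_in − P_out = 4844 − 3730 = 1114 W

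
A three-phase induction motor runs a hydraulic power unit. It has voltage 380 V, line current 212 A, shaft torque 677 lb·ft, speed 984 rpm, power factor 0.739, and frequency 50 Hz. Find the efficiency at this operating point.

91.7 %

τ = 677 lb·ft × 1.356 = 918 N·m
ω = 2π × 984/60 = 103 rad/s; P_out = τω = 918 × 103 = 94554 W
P_in = √3·V_L·I_L·cosφ = 1.732 × 380 × 212 × 0.739 = 103113 W
η = P_out / P_in = 94554 / 103113 = 0.917 = 91.7%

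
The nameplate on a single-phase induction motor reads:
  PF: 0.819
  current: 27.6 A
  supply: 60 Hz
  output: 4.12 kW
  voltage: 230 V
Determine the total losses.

P_in = V·I·cosφ = 230×27.6×0.819 = 5199 W
P_out = 4120 W
Losses = P_in − P_out = 5199 − 4120 = 1079 W

1080 W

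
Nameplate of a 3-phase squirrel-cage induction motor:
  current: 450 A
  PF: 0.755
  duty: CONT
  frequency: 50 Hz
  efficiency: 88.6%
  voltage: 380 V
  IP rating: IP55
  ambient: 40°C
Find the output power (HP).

266 HP

P_in = √3·V·I·cosφ = 1.732 × 380 × 450 × 0.755 = 223610 W
P_out = η·P_in = 0.886 × 223610 = 198118 W
= 198118/746 = 266 HP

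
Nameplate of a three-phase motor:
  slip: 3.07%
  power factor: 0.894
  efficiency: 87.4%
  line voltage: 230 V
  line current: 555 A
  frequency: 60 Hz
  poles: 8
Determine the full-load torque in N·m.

1890 N·m

P_in = √3·V·I·cosφ = 1.732 × 230 × 555 × 0.894 = 197654 W
P_out = η·P_in = 0.874 × 197654 = 172750 W
n_s = 120×60/8 = 900 rpm; n = 900×(1−0.0307) = 872 rpm
ω = 2π×872/60 = 91.32 rad/s
τ = P_out/ω = 172750/91.32 = 1890 N·m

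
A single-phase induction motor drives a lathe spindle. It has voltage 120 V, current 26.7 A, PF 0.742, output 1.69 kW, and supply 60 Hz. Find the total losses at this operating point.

P_in = V·I·cosφ = 120×26.7×0.742 = 2377 W
P_out = 1690 W
Losses = P_in − P_out = 2377 − 1690 = 687 W

687 W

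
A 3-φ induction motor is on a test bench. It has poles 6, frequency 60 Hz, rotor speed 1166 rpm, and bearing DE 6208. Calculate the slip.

2.8 %

n_s = 120f/p = 120×60/6 = 1200 rpm
s = (n_s − n)/n_s = (1200 − 1166)/1200 = 0.0283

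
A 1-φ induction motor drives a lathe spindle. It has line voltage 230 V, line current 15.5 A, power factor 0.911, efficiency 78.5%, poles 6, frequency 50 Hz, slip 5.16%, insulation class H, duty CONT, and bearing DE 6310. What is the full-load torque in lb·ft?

P_in = V·I·cosφ = 230 × 15.5 × 0.911 = 3248 W
P_out = η·P_in = 0.785 × 3248 = 2550 W
n_s = 120×50/6 = 1000 rpm; n = 1000×(1−0.0516) = 948 rpm
ω = 2π×948/60 = 99.27 rad/s
τ = P_out/ω = 2550/99.27 = 25.69 N·m
In lb·ft: 25.69/1.356 = 18.9 lb·ft

18.9 lb·ft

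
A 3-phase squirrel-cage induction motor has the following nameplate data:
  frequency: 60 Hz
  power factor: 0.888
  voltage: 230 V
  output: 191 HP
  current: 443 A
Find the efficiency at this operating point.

90.9 %

P_out = 191 × 746 = 142486 W
P_in = √3·V_L·I_L·cosφ = 1.732 × 230 × 443 × 0.888 = 156708 W
η = P_out / P_in = 142486 / 156708 = 0.909 = 90.9%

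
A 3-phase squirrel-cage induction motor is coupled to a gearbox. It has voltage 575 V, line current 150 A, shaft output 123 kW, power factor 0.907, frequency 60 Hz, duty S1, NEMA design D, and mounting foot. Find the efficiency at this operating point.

90.8 %

P_out = 123 kW = 123000 W
P_in = √3·V_L·I_L·cosφ = 1.732 × 575 × 150 × 0.907 = 135492 W
η = P_out / P_in = 123000 / 135492 = 0.908 = 90.8%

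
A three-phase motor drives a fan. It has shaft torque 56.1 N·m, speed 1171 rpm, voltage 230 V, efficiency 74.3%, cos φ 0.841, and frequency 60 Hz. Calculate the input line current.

ω = 2π×1171/60 = 122.6 rad/s; P_out = τω = 56.1 × 122.6 = 6878 W
P_in = P_out / η = 6878 / 0.743 = 9257 W
I_L = P_in / (√3·V_L·cosφ) = 9257 / (1.732 × 230 × 0.841) = 27.6 A

27.6 A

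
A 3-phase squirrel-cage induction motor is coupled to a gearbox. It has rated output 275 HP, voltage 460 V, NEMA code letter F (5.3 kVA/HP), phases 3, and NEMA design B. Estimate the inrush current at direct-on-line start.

S_LR = 5.3 × 275 = 1457.5 kVA
I_LR = S_LR/(√3·V_L) = 1457500/(1.732×460) = 1830 A

1830 A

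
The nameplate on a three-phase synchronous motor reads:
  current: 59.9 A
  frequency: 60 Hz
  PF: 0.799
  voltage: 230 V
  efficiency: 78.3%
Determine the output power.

14.9 kW

P_in = √3·V·I·cosφ = 1.732 × 230 × 59.9 × 0.799 = 19066 W
P_out = η·P_in = 0.783 × 19066 = 14929 W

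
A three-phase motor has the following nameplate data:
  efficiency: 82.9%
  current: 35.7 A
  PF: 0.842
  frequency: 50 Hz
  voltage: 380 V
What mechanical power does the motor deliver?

P_in = √3·V·I·cosφ = 1.732 × 380 × 35.7 × 0.842 = 19784 W
P_out = η·P_in = 0.829 × 19784 = 16401 W

16.4 kW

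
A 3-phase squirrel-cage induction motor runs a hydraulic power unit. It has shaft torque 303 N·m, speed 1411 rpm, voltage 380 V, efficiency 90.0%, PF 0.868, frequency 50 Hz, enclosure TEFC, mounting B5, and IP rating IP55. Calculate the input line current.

87.1 A

ω = 2π×1411/60 = 147.8 rad/s; P_out = τω = 303 × 147.8 = 44783 W
P_in = P_out / η = 44783 / 0.900 = 49759 W
I_L = P_in / (√3·V_L·cosφ) = 49759 / (1.732 × 380 × 0.868) = 87.1 A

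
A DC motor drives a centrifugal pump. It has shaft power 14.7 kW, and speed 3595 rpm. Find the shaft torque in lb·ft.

28.8 lb·ft

ω = 2π × 3595/60 = 376.5 rad/s
τ = P/ω = 14700/376.5 = 39.04 N·m
In lb·ft: 39.04/1.356 = 28.8 lb·ft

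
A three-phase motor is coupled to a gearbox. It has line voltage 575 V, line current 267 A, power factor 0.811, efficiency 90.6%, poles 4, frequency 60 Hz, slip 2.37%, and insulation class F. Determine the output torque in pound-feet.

P_in = √3·V·I·cosφ = 1.732 × 575 × 267 × 0.811 = 215649 W
P_out = η·P_in = 0.906 × 215649 = 195378 W
n_s = 120×60/4 = 1800 rpm; n = 1800×(1−0.0237) = 1757 rpm
ω = 2π×1757/60 = 184 rad/s
τ = P_out/ω = 195378/184 = 1062 N·m
In lb·ft: 1062/1.356 = 783 lb·ft

783 lb·ft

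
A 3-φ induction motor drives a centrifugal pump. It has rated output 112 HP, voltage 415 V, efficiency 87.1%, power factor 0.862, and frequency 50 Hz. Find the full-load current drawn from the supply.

155 A

P_out = 112 × 746 = 83552 W
P_in = P_out / η = 83552 / 0.871 = 95927 W
I_L = P_in / (√3·V_L·cosφ) = 95927 / (1.732 × 415 × 0.862) = 155 A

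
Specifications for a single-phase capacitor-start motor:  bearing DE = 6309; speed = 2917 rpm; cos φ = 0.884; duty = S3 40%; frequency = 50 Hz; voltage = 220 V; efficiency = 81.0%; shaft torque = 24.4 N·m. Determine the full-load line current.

47.3 A

ω = 2π×2917/60 = 305.5 rad/s; P_out = τω = 24.4 × 305.5 = 7454 W
P_in = P_out / η = 7454 / 0.810 = 9202 W
I = P_in / (V·cosφ) = 9202 / (220 × 0.884) = 47.3 A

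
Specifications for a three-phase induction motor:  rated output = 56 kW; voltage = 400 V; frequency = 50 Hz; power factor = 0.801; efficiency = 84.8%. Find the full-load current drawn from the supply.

119 A

P_out = 56 kW = 56000 W
P_in = P_out / η = 56000 / 0.848 = 66038 W
I_L = P_in / (√3·V_L·cosφ) = 66038 / (1.732 × 400 × 0.801) = 119 A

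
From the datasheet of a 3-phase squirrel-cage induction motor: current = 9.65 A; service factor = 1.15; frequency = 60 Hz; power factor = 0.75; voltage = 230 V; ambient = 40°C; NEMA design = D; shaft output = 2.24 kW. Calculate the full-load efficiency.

77.7 %

P_out = 2.24 kW = 2240 W
P_in = √3·V_L·I_L·cosφ = 1.732 × 230 × 9.65 × 0.75 = 2883 W
η = P_out / P_in = 2240 / 2883 = 0.777 = 77.7%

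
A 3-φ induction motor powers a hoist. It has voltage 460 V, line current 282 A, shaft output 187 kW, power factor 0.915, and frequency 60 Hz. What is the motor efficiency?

P_out = 187 kW = 187000 W
P_in = √3·V_L·I_L·cosφ = 1.732 × 460 × 282 × 0.915 = 205578 W
η = P_out / P_in = 187000 / 205578 = 0.910 = 91.0%

91.0 %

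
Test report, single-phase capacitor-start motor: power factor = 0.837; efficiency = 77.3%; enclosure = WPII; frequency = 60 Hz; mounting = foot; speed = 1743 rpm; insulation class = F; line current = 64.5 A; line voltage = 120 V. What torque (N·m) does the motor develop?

27.4 N·m

P_in = V·I·cosφ = 120 × 64.5 × 0.837 = 6478 W
P_out = η·P_in = 0.773 × 6478 = 5007 W
n = 1743 rpm
ω = 2π×1743/60 = 182.5 rad/s
τ = P_out/ω = 5007/182.5 = 27.4 N·m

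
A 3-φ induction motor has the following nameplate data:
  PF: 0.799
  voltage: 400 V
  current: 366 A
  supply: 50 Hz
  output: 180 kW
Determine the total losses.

22.6 kW

P_in = √3·V·I·cosφ = 1.732×400×366×0.799 = 202598 W
P_out = 180000 W
Losses = P_in − P_out = 202598 − 180000 = 22598 W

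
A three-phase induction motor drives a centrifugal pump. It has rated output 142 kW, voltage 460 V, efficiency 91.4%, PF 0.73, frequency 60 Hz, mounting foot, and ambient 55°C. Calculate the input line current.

P_out = 142 kW = 142000 W
P_in = P_out / η = 142000 / 0.914 = 155361 W
I_L = P_in / (√3·V_L·cosφ) = 155361 / (1.732 × 460 × 0.73) = 267 A

267 A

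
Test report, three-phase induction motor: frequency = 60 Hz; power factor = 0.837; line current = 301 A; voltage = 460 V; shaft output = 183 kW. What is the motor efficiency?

91.2 %

P_out = 183 kW = 183000 W
P_in = √3·V_L·I_L·cosφ = 1.732 × 460 × 301 × 0.837 = 200723 W
η = P_out / P_in = 183000 / 200723 = 0.912 = 91.2%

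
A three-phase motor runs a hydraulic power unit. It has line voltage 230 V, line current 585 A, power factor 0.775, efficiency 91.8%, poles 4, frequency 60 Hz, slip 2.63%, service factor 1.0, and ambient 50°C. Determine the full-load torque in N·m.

903 N·m

P_in = √3·V·I·cosφ = 1.732 × 230 × 585 × 0.775 = 180606 W
P_out = η·P_in = 0.918 × 180606 = 165796 W
n_s = 120×60/4 = 1800 rpm; n = 1800×(1−0.0263) = 1753 rpm
ω = 2π×1753/60 = 183.6 rad/s
τ = P_out/ω = 165796/183.6 = 903 N·m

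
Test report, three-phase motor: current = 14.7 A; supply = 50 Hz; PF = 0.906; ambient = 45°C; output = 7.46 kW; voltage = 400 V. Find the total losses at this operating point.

P_in = √3·V·I·cosφ = 1.732×400×14.7×0.906 = 9227 W
P_out = 7460 W
Losses = P_in − P_out = 9227 − 7460 = 1767 W

1.77 kW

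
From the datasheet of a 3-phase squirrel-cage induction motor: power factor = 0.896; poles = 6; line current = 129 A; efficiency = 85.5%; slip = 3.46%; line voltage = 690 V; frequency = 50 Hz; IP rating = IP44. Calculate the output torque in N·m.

P_in = √3·V·I·cosφ = 1.732 × 690 × 129 × 0.896 = 138132 W
P_out = η·P_in = 0.855 × 138132 = 118103 W
n_s = 120×50/6 = 1000 rpm; n = 1000×(1−0.0346) = 965 rpm
ω = 2π×965/60 = 101.1 rad/s
τ = P_out/ω = 118103/101.1 = 1170 N·m

1170 N·m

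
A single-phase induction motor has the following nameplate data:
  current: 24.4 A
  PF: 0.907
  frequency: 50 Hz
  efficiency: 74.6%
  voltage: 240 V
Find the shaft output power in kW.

3.96 kW

P_in = V·I·cosφ = 240 × 24.4 × 0.907 = 5311 W
P_out = η·P_in = 0.746 × 5311 = 3962 W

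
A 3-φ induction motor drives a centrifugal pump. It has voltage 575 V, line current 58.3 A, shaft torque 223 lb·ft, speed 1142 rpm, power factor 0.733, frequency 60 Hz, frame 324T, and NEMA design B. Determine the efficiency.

τ = 223 lb·ft × 1.356 = 302.4 N·m
ω = 2π × 1142/60 = 119.6 rad/s; P_out = τω = 302.4 × 119.6 = 36167 W
P_in = √3·V_L·I_L·cosφ = 1.732 × 575 × 58.3 × 0.733 = 42559 W
η = P_out / P_in = 36167 / 42559 = 0.850 = 85.0%

85.0 %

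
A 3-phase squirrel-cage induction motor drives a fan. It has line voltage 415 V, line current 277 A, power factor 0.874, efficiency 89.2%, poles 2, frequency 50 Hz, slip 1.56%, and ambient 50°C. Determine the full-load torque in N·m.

502 N·m

P_in = √3·V·I·cosφ = 1.732 × 415 × 277 × 0.874 = 174015 W
P_out = η·P_in = 0.892 × 174015 = 155221 W
n_s = 120×50/2 = 3000 rpm; n = 3000×(1−0.0156) = 2953 rpm
ω = 2π×2953/60 = 309.2 rad/s
τ = P_out/ω = 155221/309.2 = 502 N·m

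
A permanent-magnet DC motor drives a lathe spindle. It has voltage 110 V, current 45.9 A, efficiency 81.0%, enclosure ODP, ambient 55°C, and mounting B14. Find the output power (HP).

P_in = V·I = 110 × 45.9 = 5049 W
P_out = η·P_in = 0.81 × 5049 = 4090 W
= 4090/746 = 5.48 HP

5.48 HP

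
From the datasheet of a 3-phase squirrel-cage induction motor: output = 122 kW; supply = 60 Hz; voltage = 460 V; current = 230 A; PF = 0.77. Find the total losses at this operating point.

19100 W

P_in = √3·V·I·cosφ = 1.732×460×230×0.77 = 141099 W
P_out = 122000 W
Losses = P_in − P_out = 141099 − 122000 = 19099 W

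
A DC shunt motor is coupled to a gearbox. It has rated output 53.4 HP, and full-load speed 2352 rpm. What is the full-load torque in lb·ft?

P_out = 53.4 × 746 = 39836 W
ω = 2π × 2352/60 = 246.3 rad/s
τ = P_out/ω = 39836/246.3 = 161.7 N·m
In lb·ft: 161.7/1.356 = 119 lb·ft

119 lb·ft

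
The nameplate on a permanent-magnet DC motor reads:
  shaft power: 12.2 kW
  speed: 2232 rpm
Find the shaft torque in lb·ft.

ω = 2π × 2232/60 = 233.7 rad/s
τ = P/ω = 12200/233.7 = 52.2 N·m
In lb·ft: 52.2/1.356 = 38.5 lb·ft

38.5 lb·ft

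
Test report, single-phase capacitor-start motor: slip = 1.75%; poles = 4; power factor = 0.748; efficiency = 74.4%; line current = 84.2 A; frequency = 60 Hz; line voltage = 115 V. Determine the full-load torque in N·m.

P_in = V·I·cosφ = 115 × 84.2 × 0.748 = 7243 W
P_out = η·P_in = 0.744 × 7243 = 5389 W
n_s = 120×60/4 = 1800 rpm; n = 1800×(1−0.0175) = 1769 rpm
ω = 2π×1769/60 = 185.2 rad/s
τ = P_out/ω = 5389/185.2 = 29.1 N·m

29.1 N·m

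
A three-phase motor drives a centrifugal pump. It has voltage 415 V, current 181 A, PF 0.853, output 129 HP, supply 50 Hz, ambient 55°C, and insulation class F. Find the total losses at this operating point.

P_in = √3·V·I·cosφ = 1.732×415×181×0.853 = 110975 W
P_out = 129×746 = 96234 W
Losses = P_in − P_out = 110975 − 96234 = 14741 W

14.7 kW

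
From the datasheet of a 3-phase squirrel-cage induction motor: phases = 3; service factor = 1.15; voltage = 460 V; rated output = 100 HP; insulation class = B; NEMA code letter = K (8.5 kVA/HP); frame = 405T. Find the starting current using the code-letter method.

1070 A

S_LR = 8.5 × 100 = 850 kVA
I_LR = S_LR/(√3·V_L) = 850000/(1.732×460) = 1070 A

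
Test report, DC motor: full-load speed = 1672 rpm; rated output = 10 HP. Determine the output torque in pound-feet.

31.4 lb·ft

P_out = 10 × 746 = 7460 W
ω = 2π × 1672/60 = 175.1 rad/s
τ = P_out/ω = 7460/175.1 = 42.6 N·m
In lb·ft: 42.6/1.356 = 31.4 lb·ft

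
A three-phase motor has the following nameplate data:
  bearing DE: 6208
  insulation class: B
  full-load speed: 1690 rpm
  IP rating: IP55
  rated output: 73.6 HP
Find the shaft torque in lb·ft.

229 lb·ft

P_out = 73.6 × 746 = 54906 W
ω = 2π × 1690/60 = 177 rad/s
τ = P_out/ω = 54906/177 = 310.2 N·m
In lb·ft: 310.2/1.356 = 229 lb·ft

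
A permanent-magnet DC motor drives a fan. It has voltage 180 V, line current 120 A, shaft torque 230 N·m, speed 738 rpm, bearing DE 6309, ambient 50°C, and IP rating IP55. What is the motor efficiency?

ω = 2π × 738/60 = 77.28 rad/s; P_out = τω = 230 × 77.28 = 17774 W
P_in = V·I = 180 × 120 = 21600 W
η = P_out / P_in = 17774 / 21600 = 0.823 = 82.3%

82.3 %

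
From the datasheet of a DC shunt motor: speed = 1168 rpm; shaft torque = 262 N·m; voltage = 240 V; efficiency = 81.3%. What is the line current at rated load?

ω = 2π×1168/60 = 122.3 rad/s; P_out = τω = 262 × 122.3 = 32043 W
P_in = P_out / η = 32043 / 0.813 = 39413 W
I = P_in / V = 39413 / 240 = 164 A

164 A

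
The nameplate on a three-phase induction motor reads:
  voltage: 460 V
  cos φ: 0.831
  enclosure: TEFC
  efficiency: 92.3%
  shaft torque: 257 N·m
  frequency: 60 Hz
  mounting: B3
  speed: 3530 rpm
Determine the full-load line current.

ω = 2π×3530/60 = 369.7 rad/s; P_out = τω = 257 × 369.7 = 95013 W
P_in = P_out / η = 95013 / 0.923 = 102939 W
I_L = P_in / (√3·V_L·cosφ) = 102939 / (1.732 × 460 × 0.831) = 155 A

155 A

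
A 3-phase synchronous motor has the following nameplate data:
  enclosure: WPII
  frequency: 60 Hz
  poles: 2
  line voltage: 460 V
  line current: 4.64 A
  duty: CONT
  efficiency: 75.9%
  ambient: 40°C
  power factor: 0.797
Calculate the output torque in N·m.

P_in = √3·V·I·cosφ = 1.732 × 460 × 4.64 × 0.797 = 2946 W
P_out = η·P_in = 0.759 × 2946 = 2236 W
n = n_s = 120×60/2 = 3600 rpm (synchronous)
ω = 2π×3600/60 = 377 rad/s
τ = P_out/ω = 2236/377 = 5.93 N·m

5.93 N·m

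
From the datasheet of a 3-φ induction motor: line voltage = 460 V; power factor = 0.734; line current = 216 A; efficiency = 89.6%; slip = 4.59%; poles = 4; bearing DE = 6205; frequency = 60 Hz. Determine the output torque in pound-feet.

P_in = √3·V·I·cosφ = 1.732 × 460 × 216 × 0.734 = 126315 W
P_out = η·P_in = 0.896 × 126315 = 113178 W
n_s = 120×60/4 = 1800 rpm; n = 1800×(1−0.0459) = 1717 rpm
ω = 2π×1717/60 = 179.8 rad/s
τ = P_out/ω = 113178/179.8 = 629.5 N·m
In lb·ft: 629.5/1.356 = 464 lb·ft

464 lb·ft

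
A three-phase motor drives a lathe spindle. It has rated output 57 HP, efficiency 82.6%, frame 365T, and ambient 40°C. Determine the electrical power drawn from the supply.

51.5 kW

P_out = 57 × 746 = 42522 W
P_in = P_out/η = 42522/0.826 = 51479 W = 51.5 kW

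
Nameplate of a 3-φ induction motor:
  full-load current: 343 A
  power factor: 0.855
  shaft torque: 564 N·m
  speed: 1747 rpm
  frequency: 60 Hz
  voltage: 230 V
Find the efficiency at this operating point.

88.3 %

ω = 2π × 1747/60 = 182.9 rad/s; P_out = τω = 564 × 182.9 = 103156 W
P_in = √3·V_L·I_L·cosφ = 1.732 × 230 × 343 × 0.855 = 116825 W
η = P_out / P_in = 103156 / 116825 = 0.883 = 88.3%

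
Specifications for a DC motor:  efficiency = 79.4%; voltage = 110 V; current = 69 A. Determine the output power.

P_in = V·I = 110 × 69 = 7590 W
P_out = η·P_in = 0.794 × 7590 = 6026 W

6.03 kW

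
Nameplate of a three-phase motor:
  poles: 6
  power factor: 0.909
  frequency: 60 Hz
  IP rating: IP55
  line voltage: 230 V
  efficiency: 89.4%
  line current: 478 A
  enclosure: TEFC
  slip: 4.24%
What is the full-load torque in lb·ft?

948 lb·ft

P_in = √3·V·I·cosφ = 1.732 × 230 × 478 × 0.909 = 173088 W
P_out = η·P_in = 0.894 × 173088 = 154741 W
n_s = 120×60/6 = 1200 rpm; n = 1200×(1−0.0424) = 1149 rpm
ω = 2π×1149/60 = 120.3 rad/s
τ = P_out/ω = 154741/120.3 = 1286 N·m
In lb·ft: 1286/1.356 = 948 lb·ft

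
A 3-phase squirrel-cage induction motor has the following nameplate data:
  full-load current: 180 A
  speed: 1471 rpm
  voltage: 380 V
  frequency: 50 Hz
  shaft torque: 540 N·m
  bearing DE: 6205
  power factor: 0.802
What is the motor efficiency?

87.5 %

ω = 2π × 1471/60 = 154 rad/s; P_out = τω = 540 × 154 = 83160 W
P_in = √3·V_L·I_L·cosφ = 1.732 × 380 × 180 × 0.802 = 95012 W
η = P_out / P_in = 83160 / 95012 = 0.875 = 87.5%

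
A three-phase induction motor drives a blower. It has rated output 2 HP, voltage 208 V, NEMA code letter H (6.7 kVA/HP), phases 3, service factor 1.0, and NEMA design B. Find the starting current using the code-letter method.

37.2 A

S_LR = 6.7 × 2 = 13.4 kVA
I_LR = S_LR/(√3·V_L) = 13400/(1.732×208) = 37.2 A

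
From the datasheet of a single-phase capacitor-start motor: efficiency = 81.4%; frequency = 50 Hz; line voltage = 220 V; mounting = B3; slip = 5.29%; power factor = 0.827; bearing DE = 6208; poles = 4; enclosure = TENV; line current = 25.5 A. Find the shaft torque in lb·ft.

18.7 lb·ft

P_in = V·I·cosφ = 220 × 25.5 × 0.827 = 4639 W
P_out = η·P_in = 0.814 × 4639 = 3776 W
n_s = 120×50/4 = 1500 rpm; n = 1500×(1−0.0529) = 1421 rpm
ω = 2π×1421/60 = 148.8 rad/s
τ = P_out/ω = 3776/148.8 = 25.38 N·m
In lb·ft: 25.38/1.356 = 18.7 lb·ft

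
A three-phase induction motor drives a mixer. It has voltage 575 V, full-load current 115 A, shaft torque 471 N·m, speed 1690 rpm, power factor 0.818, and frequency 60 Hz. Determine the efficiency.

89.0 %

ω = 2π × 1690/60 = 177 rad/s; P_out = τω = 471 × 177 = 83367 W
P_in = √3·V_L·I_L·cosφ = 1.732 × 575 × 115 × 0.818 = 93684 W
η = P_out / P_in = 83367 / 93684 = 0.890 = 89.0%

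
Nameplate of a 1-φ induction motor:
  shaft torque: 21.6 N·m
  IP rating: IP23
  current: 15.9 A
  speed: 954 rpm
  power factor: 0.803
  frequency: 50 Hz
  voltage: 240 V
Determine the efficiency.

ω = 2π × 954/60 = 99.9 rad/s; P_out = τω = 21.6 × 99.9 = 2158 W
P_in = V·I·cosφ = 240 × 15.9 × 0.803 = 3064 W
η = P_out / P_in = 2158 / 3064 = 0.704 = 70.4%

70.4 %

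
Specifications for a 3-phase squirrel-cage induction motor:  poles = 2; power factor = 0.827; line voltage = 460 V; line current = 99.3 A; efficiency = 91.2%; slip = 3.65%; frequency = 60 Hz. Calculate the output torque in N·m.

P_in = √3·V·I·cosφ = 1.732 × 460 × 99.3 × 0.827 = 65428 W
P_out = η·P_in = 0.912 × 65428 = 59670 W
n_s = 120×60/2 = 3600 rpm; n = 3600×(1−0.0365) = 3469 rpm
ω = 2π×3469/60 = 363.3 rad/s
τ = P_out/ω = 59670/363.3 = 164 N·m

164 N·m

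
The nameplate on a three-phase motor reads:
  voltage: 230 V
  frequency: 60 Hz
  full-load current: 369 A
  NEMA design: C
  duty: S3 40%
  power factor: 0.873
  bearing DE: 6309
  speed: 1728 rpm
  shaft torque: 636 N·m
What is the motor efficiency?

ω = 2π × 1728/60 = 181 rad/s; P_out = τω = 636 × 181 = 115116 W
P_in = √3·V_L·I_L·cosφ = 1.732 × 230 × 369 × 0.873 = 128326 W
η = P_out / P_in = 115116 / 128326 = 0.897 = 89.7%

89.7 %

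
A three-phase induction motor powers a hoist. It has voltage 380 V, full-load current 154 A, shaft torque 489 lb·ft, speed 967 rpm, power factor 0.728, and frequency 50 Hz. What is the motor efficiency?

91.0 %

τ = 489 lb·ft × 1.356 = 663.1 N·m
ω = 2π × 967/60 = 101.3 rad/s; P_out = τω = 663.1 × 101.3 = 67172 W
P_in = √3·V_L·I_L·cosφ = 1.732 × 380 × 154 × 0.728 = 73788 W
η = P_out / P_in = 67172 / 73788 = 0.910 = 91.0%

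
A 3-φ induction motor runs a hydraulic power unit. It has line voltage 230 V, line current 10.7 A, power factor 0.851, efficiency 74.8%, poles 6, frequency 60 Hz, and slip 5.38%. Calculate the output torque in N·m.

22.8 N·m

P_in = √3·V·I·cosφ = 1.732 × 230 × 10.7 × 0.851 = 3627 W
P_out = η·P_in = 0.748 × 3627 = 2713 W
n_s = 120×60/6 = 1200 rpm; n = 1200×(1−0.0538) = 1135 rpm
ω = 2π×1135/60 = 118.9 rad/s
τ = P_out/ω = 2713/118.9 = 22.8 N·m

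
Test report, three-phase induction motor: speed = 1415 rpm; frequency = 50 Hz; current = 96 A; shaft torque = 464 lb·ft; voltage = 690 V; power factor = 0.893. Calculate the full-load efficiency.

91.0 %

τ = 464 lb·ft × 1.356 = 629.2 N·m
ω = 2π × 1415/60 = 148.2 rad/s; P_out = τω = 629.2 × 148.2 = 93247 W
P_in = √3·V_L·I_L·cosφ = 1.732 × 690 × 96 × 0.893 = 102452 W
η = P_out / P_in = 93247 / 102452 = 0.910 = 91.0%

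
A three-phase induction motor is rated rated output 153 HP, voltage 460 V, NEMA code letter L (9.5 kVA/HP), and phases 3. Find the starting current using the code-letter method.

1820 A

S_LR = 9.5 × 153 = 1453.5 kVA
I_LR = S_LR/(√3·V_L) = 1453500/(1.732×460) = 1820 A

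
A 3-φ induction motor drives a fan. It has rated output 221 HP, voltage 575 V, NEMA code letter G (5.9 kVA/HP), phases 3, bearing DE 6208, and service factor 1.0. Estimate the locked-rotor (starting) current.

S_LR = 5.9 × 221 = 1303.9 kVA
I_LR = S_LR/(√3·V_L) = 1303900/(1.732×575) = 1310 A

1310 A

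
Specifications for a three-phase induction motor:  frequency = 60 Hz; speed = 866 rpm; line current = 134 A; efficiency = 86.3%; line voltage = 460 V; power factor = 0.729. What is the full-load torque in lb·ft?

P_in = √3·V·I·cosφ = 1.732 × 460 × 134 × 0.729 = 77828 W
P_out = η·P_in = 0.863 × 77828 = 67166 W
n = 866 rpm
ω = 2π×866/60 = 90.69 rad/s
τ = P_out/ω = 67166/90.69 = 740.6 N·m
In lb·ft: 740.6/1.356 = 546 lb·ft

546 lb·ft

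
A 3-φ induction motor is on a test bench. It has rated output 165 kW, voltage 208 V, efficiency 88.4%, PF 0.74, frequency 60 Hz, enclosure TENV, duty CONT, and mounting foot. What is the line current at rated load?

P_out = 165 kW = 165000 W
P_in = P_out / η = 165000 / 0.884 = 186652 W
I_L = P_in / (√3·V_L·cosφ) = 186652 / (1.732 × 208 × 0.74) = 700 A

700 A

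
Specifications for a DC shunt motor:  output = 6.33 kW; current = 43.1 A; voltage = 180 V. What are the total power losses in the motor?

P_in = V·I = 180×43.1 = 7758 W
P_out = 6330 W
Losses = P_in − P_out = 7758 − 6330 = 1428 W

1430 W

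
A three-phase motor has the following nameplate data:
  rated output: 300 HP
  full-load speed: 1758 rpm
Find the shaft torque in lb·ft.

P_out = 300 × 746 = 223800 W
ω = 2π × 1758/60 = 184.1 rad/s
τ = P_out/ω = 223800/184.1 = 1216 N·m
In lb·ft: 1216/1.356 = 897 lb·ft

897 lb·ft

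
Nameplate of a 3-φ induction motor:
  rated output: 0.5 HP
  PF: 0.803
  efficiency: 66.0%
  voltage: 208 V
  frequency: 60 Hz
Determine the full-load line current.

1.95 A

P_out = 0.5 × 746 = 373 W
P_in = P_out / η = 373 / 0.660 = 565 W
I_L = P_in / (√3·V_L·cosφ) = 565 / (1.732 × 208 × 0.803) = 1.95 A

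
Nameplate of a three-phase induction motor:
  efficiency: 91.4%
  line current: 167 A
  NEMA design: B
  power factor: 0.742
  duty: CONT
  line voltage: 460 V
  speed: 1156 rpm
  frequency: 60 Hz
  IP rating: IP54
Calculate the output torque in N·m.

P_in = √3·V·I·cosφ = 1.732 × 460 × 167 × 0.742 = 98725 W
P_out = η·P_in = 0.914 × 98725 = 90235 W
n = 1156 rpm
ω = 2π×1156/60 = 121.1 rad/s
τ = P_out/ω = 90235/121.1 = 745 N·m

745 N·m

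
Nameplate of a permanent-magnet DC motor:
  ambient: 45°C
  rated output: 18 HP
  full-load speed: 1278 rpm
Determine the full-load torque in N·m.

P_out = 18 × 746 = 13428 W
ω = 2π × 1278/60 = 133.8 rad/s
τ = P_out/ω = 13428/133.8 = 100 N·m

100 N·m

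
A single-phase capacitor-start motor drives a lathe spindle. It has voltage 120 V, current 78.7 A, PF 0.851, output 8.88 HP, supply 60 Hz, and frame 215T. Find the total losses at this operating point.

P_in = V·I·cosφ = 120×78.7×0.851 = 8037 W
P_out = 8.88×746 = 6624 W
Losses = P_in − P_out = 8037 − 6624 = 1413 W

1.41 kW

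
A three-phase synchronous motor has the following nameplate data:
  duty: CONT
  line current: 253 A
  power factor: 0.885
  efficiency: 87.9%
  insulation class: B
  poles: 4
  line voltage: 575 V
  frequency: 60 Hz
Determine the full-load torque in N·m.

1040 N·m

P_in = √3·V·I·cosφ = 1.732 × 575 × 253 × 0.885 = 222987 W
P_out = η·P_in = 0.879 × 222987 = 196006 W
n = n_s = 120×60/4 = 1800 rpm (synchronous)
ω = 2π×1800/60 = 188.5 rad/s
τ = P_out/ω = 196006/188.5 = 1040 N·m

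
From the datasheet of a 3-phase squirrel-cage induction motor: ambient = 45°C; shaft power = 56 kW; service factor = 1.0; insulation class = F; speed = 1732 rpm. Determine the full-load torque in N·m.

309 N·m

ω = 2π × 1732/60 = 181.4 rad/s
τ = P/ω = 56000/181.4 = 309 N·m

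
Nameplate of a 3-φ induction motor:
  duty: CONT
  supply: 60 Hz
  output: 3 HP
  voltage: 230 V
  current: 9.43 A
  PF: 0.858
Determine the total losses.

P_in = √3·V·I·cosφ = 1.732×230×9.43×0.858 = 3223 W
P_out = 3×746 = 2238 W
Losses = P_in − P_out = 3223 − 2238 = 985 W

985 W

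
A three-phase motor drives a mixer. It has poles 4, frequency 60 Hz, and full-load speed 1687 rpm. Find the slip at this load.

6.28 %

n_s = 120f/p = 120×60/4 = 1800 rpm
s = (n_s − n)/n_s = (1800 − 1687)/1800 = 0.0628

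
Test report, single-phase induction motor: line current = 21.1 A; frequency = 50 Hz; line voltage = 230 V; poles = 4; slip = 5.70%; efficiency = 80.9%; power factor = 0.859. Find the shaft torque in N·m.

P_in = V·I·cosφ = 230 × 21.1 × 0.859 = 4169 W
P_out = η·P_in = 0.809 × 4169 = 3373 W
n_s = 120×50/4 = 1500 rpm; n = 1500×(1−0.057) = 1415 rpm
ω = 2π×1415/60 = 148.2 rad/s
τ = P_out/ω = 3373/148.2 = 22.8 N·m

22.8 N·m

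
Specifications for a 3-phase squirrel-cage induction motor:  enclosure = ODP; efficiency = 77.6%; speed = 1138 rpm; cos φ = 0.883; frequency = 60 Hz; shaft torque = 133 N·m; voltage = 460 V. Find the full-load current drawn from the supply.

29 A

ω = 2π×1138/60 = 119.2 rad/s; P_out = τω = 133 × 119.2 = 15854 W
P_in = P_out / η = 15854 / 0.776 = 20430 W
I_L = P_in / (√3·V_L·cosφ) = 20430 / (1.732 × 460 × 0.883) = 29 A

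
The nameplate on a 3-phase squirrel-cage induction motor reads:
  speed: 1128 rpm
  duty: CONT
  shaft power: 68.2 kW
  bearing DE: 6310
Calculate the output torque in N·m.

ω = 2π × 1128/60 = 118.1 rad/s
τ = P/ω = 68200/118.1 = 577 N·m

577 N·m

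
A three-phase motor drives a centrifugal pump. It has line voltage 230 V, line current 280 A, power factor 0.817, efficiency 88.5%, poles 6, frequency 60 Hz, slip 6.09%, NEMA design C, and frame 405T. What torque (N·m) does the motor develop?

683 N·m

P_in = √3·V·I·cosφ = 1.732 × 230 × 280 × 0.817 = 91129 W
P_out = η·P_in = 0.885 × 91129 = 80649 W
n_s = 120×60/6 = 1200 rpm; n = 1200×(1−0.0609) = 1127 rpm
ω = 2π×1127/60 = 118 rad/s
τ = P_out/ω = 80649/118 = 683 N·m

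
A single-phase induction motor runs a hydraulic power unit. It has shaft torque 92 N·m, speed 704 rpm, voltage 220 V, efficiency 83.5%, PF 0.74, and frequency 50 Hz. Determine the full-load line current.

ω = 2π×704/60 = 73.72 rad/s; P_out = τω = 92 × 73.72 = 6782 W
P_in = P_out / η = 6782 / 0.835 = 8122 W
I = P_in / (V·cosφ) = 8122 / (220 × 0.74) = 49.9 A

49.9 A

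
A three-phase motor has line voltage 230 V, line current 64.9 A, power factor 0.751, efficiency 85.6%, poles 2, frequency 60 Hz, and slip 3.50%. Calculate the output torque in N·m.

P_in = √3·V·I·cosφ = 1.732 × 230 × 64.9 × 0.751 = 19416 W
P_out = η·P_in = 0.856 × 19416 = 16620 W
n_s = 120×60/2 = 3600 rpm; n = 3600×(1−0.035) = 3474 rpm
ω = 2π×3474/60 = 363.8 rad/s
τ = P_out/ω = 16620/363.8 = 45.7 N·m

45.7 N·m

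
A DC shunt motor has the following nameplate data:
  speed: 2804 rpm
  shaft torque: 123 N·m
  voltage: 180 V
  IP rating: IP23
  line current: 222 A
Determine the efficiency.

90.4 %

ω = 2π × 2804/60 = 293.6 rad/s; P_out = τω = 123 × 293.6 = 36113 W
P_in = V·I = 180 × 222 = 39960 W
η = P_out / P_in = 36113 / 39960 = 0.904 = 90.4%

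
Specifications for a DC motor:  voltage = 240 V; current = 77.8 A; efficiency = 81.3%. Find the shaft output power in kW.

P_in = V·I = 240 × 77.8 = 18672 W
P_out = η·P_in = 0.813 × 18672 = 15180 W

15.2 kW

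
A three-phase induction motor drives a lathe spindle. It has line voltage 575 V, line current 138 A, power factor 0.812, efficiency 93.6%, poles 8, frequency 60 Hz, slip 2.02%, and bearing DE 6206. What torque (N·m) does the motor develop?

P_in = √3·V·I·cosφ = 1.732 × 575 × 138 × 0.812 = 111597 W
P_out = η·P_in = 0.936 × 111597 = 104455 W
n_s = 120×60/8 = 900 rpm; n = 900×(1−0.0202) = 882 rpm
ω = 2π×882/60 = 92.36 rad/s
τ = P_out/ω = 104455/92.36 = 1130 N·m

1130 N·m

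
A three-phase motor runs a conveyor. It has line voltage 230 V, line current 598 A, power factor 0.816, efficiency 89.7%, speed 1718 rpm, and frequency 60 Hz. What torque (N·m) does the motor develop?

P_in = √3·V·I·cosφ = 1.732 × 230 × 598 × 0.816 = 194387 W
P_out = η·P_in = 0.897 × 194387 = 174365 W
n = 1718 rpm
ω = 2π×1718/60 = 179.9 rad/s
τ = P_out/ω = 174365/179.9 = 969 N·m

969 N·m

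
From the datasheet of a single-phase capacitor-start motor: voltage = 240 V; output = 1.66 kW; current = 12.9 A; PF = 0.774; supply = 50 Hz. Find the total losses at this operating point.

736 W

P_in = V·I·cosφ = 240×12.9×0.774 = 2396 W
P_out = 1660 W
Losses = P_in − P_out = 2396 − 1660 = 736 W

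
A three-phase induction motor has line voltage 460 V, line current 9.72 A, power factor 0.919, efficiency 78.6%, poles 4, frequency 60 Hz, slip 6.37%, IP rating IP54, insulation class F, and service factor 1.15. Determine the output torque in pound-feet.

P_in = √3·V·I·cosφ = 1.732 × 460 × 9.72 × 0.919 = 7117 W
P_out = η·P_in = 0.786 × 7117 = 5594 W
n_s = 120×60/4 = 1800 rpm; n = 1800×(1−0.0637) = 1685 rpm
ω = 2π×1685/60 = 176.5 rad/s
τ = P_out/ω = 5594/176.5 = 31.69 N·m
In lb·ft: 31.69/1.356 = 23.4 lb·ft

23.4 lb·ft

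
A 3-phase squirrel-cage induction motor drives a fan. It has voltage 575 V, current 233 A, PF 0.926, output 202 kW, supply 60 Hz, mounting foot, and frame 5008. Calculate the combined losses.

P_in = √3·V·I·cosφ = 1.732×575×233×0.926 = 214873 W
P_out = 202000 W
Losses = P_in − P_out = 214873 − 202000 = 12873 W

12900 W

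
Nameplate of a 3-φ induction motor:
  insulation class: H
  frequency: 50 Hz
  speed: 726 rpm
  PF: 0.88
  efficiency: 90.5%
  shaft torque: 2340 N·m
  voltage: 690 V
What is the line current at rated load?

187 A

ω = 2π×726/60 = 76.03 rad/s; P_out = τω = 2340 × 76.03 = 177910 W
P_in = P_out / η = 177910 / 0.905 = 196586 W
I_L = P_in / (√3·V_L·cosφ) = 196586 / (1.732 × 690 × 0.88) = 187 A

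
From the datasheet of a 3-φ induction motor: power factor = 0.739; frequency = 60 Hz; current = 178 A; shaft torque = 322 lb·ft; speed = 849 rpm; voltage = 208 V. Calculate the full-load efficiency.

τ = 322 lb·ft × 1.356 = 436.6 N·m
ω = 2π × 849/60 = 88.91 rad/s; P_out = τω = 436.6 × 88.91 = 38818 W
P_in = √3·V_L·I_L·cosφ = 1.732 × 208 × 178 × 0.739 = 47389 W
η = P_out / P_in = 38818 / 47389 = 0.819 = 81.9%

81.9 %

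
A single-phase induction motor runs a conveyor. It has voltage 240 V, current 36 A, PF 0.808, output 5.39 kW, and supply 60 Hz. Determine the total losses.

1.59 kW

P_in = V·I·cosφ = 240×36×0.808 = 6981 W
P_out = 5390 W
Losses = P_in − P_out = 6981 − 5390 = 1591 W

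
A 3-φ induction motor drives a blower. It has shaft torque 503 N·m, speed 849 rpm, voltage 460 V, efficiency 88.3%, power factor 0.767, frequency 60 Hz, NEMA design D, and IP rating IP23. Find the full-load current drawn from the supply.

82.9 A

ω = 2π×849/60 = 88.91 rad/s; P_out = τω = 503 × 88.91 = 44722 W
P_in = P_out / η = 44722 / 0.883 = 50648 W
I_L = P_in / (√3·V_L·cosφ) = 50648 / (1.732 × 460 × 0.767) = 82.9 A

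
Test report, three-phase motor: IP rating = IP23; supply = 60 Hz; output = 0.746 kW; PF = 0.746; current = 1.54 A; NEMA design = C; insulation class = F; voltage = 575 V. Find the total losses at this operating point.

P_in = √3·V·I·cosφ = 1.732×575×1.54×0.746 = 1144 W
P_out = 746 W
Losses = P_in − P_out = 1144 − 746 = 398 W

398 W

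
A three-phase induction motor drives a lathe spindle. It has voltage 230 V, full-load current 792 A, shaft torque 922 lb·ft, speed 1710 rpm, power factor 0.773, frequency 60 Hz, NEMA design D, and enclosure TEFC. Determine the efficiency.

91.8 %

τ = 922 lb·ft × 1.356 = 1250 N·m
ω = 2π × 1710/60 = 179.1 rad/s; P_out = τω = 1250 × 179.1 = 223875 W
P_in = √3·V_L·I_L·cosφ = 1.732 × 230 × 792 × 0.773 = 243882 W
η = P_out / P_in = 223875 / 243882 = 0.918 = 91.8%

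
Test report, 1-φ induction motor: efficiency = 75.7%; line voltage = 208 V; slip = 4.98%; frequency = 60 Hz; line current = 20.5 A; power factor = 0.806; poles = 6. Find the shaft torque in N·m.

P_in = V·I·cosφ = 208 × 20.5 × 0.806 = 3437 W
P_out = η·P_in = 0.757 × 3437 = 2602 W
n_s = 120×60/6 = 1200 rpm; n = 1200×(1−0.0498) = 1140 rpm
ω = 2π×1140/60 = 119.4 rad/s
τ = P_out/ω = 2602/119.4 = 21.8 N·m

21.8 N·m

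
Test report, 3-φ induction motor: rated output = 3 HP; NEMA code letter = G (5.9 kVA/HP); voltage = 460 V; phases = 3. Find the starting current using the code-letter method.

22.2 A

S_LR = 5.9 × 3 = 17.7 kVA
I_LR = S_LR/(√3·V_L) = 17700/(1.732×460) = 22.2 A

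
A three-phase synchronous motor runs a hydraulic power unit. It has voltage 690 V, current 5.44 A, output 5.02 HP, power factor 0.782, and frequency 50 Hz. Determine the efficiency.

73.7 %

P_out = 5.02 × 746 = 3745 W
P_in = √3·V_L·I_L·cosφ = 1.732 × 690 × 5.44 × 0.782 = 5084 W
η = P_out / P_in = 3745 / 5084 = 0.737 = 73.7%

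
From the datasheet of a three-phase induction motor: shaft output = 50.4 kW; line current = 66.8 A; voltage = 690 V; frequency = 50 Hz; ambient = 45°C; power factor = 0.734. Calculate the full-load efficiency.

P_out = 50.4 kW = 50400 W
P_in = √3·V_L·I_L·cosφ = 1.732 × 690 × 66.8 × 0.734 = 58596 W
η = P_out / P_in = 50400 / 58596 = 0.860 = 86.0%

86.0 %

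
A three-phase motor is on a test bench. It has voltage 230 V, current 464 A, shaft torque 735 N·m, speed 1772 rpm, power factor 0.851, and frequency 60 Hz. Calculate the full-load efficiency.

ω = 2π × 1772/60 = 185.6 rad/s; P_out = τω = 735 × 185.6 = 136416 W
P_in = √3·V_L·I_L·cosφ = 1.732 × 230 × 464 × 0.851 = 157298 W
η = P_out / P_in = 136416 / 157298 = 0.867 = 86.7%

86.7 %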